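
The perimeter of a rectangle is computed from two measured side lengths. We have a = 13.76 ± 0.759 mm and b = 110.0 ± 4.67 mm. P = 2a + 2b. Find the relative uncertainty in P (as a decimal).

0.0382

Each term contributes (cᵢ δxᵢ)² to (δP)²:
  (2·δa)² = 2.30;  (2·δb)² = 87.2
δP = √(89.5) = 9.46 mm
P = 247.5 mm, so δP/P = 9.46/247.5 = 0.0382.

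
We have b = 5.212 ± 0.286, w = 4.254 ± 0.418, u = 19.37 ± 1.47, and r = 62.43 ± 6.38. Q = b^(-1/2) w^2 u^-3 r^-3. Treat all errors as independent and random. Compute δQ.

1.93e-09

Each factor contributes (exponent × relative error)² to (δQ/Q)²:
  (−½·δb/b)² = (-0.5×0.0549)² = 0.000753;  (2·δw/w)² = (2×0.0983)² = 0.0386;  (-3·δu/u)² = (-3×0.0759)² = 0.0518;  (-3·δr/r)² = (-3×0.102)² = 0.0940
δQ/Q = √(0.185) = 0.430
Q = 4.483e-09, so δQ = 0.430 × 4.483e-09 = 1.93e-09.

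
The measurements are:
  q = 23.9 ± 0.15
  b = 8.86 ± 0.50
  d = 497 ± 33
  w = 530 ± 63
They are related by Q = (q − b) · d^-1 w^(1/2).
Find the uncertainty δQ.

Let u = q − b = 15.0. δu = √(δq² + δb²) = √(0.0225 + 0.250) = 0.522, so δu/u = 0.0347.
Q is then a monomial in u, d, w:
δQ/Q = √((δu/u)² + (-1·δd/d)² + (½·δw/w)²) = √(0.00120 + 0.00441 + 0.00353) = 0.0956
Q = 0.697, so δQ = 0.0956 × 0.697 = 0.0666.

0.0666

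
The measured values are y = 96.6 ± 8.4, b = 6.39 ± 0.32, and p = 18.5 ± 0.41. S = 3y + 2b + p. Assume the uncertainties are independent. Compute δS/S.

0.0785

Sums and differences: (δS)² = Σ (cᵢ δxᵢ)².
  (3·δy)² = 635;  (2·δb)² = 0.410;  (δp)² = 0.168
δS = √(636) = 25.2
S = 321, so δS/S = 25.2/321 = 0.0785.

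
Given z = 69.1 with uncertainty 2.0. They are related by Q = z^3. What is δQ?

28600

Q ∝ z^3, so δQ/Q = |3| · δz/z = 3 × 0.0289 = 0.0868.
Q = 3.3e+05, so δQ = 0.0868 × 3.3e+05 = 28600.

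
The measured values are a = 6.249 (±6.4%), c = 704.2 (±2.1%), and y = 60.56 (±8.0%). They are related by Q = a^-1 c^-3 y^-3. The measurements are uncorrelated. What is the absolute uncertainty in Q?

Each factor contributes (exponent × relative error)² to (δQ/Q)²:
  (-1·δa/a)² = (-1×0.0640)² = 0.00410;  (-3·δc/c)² = (-3×0.0210)² = 0.00397;  (-3·δy/y)² = (-3×0.0800)² = 0.0576
δQ/Q = √(0.0657) = 0.256
Q = 2.063e-15, so δQ = 0.256 × 2.063e-15 = 5.29e-16.

5.29e-16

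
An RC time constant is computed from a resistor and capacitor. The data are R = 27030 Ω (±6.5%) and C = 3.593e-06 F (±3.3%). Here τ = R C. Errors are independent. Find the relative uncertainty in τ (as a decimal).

0.0729

Since τ is a product/quotient, work with relative uncertainties:
  (1·δR/R)² = (1×0.0650)² = 0.00423;  (1·δC/C)² = (1×0.0330)² = 0.00109
δτ/τ = √(0.00531) = 0.0729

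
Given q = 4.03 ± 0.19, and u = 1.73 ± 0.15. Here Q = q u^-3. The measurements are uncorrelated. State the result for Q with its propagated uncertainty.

Each factor contributes (exponent × relative error)² to (δQ/Q)²:
  (1·δq/q)² = (1×0.0471)² = 0.00222;  (-3·δu/u)² = (-3×0.0867)² = 0.0677
δQ/Q = √(0.0699) = 0.264
Q = 0.778, so δQ = 0.264 × 0.778 = 0.206.

0.778 ± 0.206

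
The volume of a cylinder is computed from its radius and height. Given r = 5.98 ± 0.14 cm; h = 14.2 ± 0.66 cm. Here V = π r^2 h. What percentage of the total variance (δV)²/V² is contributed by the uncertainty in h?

49.6%

(δV/V)² = (2·δr/r)² + (1·δh/h)²
  r term: (2×0.0234)² = 0.00219
  h term: (1×0.0465)² = 0.00216
Total = 0.00435. Share from h = 0.00216/0.00435 = 0.496.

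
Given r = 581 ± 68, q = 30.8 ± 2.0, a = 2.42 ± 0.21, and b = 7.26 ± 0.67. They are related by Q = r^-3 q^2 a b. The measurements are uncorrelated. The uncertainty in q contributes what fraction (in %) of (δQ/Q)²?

10.8%

(δQ/Q)² = (-3·δr/r)² + (2·δq/q)² + (1·δa/a)² + (1·δb/b)²
  r term: (-3×0.117)² = 0.123
  q term: (2×0.0649)² = 0.0169
  a term: (1×0.0868)² = 0.00753
  b term: (1×0.0923)² = 0.00852
Total = 0.156. Share from q = 0.0169/0.156 = 0.108.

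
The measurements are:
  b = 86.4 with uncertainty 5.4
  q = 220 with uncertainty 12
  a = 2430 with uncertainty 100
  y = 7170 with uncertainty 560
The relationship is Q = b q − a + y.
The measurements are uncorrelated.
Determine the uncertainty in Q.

Let p = b·q = 19000. δp/p = √((1·δb/b)² + (1·δq/q)²) = √(0.00391 + 0.00298) = 0.0830, so δp = 1580.
Q = p − a + y: δQ = √(δp² + δa² + δy²) = √(2.49e+06 + 10000 + 3.14e+05) = 1680

1680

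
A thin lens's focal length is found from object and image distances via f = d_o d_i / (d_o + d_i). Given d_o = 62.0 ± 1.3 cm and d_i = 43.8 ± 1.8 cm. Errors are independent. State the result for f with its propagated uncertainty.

25.7 ± 0.657 cm

∂f/∂d_o = (d_i/(d_o+d_i))² = 0.171;  ∂f/∂d_i = (d_o/(d_o+d_i))² = 0.343
δf = √((∂f/∂d_o · δd_o)² + (∂f/∂d_i · δd_i)²) = √(0.0496 + 0.382) = 0.657 cm
f = 25.7 cm.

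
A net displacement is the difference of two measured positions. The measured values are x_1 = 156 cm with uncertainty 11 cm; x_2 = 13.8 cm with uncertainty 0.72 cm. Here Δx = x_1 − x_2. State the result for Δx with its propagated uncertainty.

142 ± 11.0 cm

Sums and differences: (δΔx)² = Σ (cᵢ δxᵢ)².
  (δx_1)² = 121;  (δx_2)² = 0.518
δΔx = √(122) = 11.0 cm
Δx = 142 cm.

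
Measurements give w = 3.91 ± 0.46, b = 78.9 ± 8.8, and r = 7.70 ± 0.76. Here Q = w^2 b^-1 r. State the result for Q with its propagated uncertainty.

1.49 ± 0.415

For a monomial Q ∝ w^2, b^-1, r, fractional errors add in quadrature:
  (2·δw/w)² = (2×0.118)² = 0.0554;  (-1·δb/b)² = (-1×0.112)² = 0.0124;  (1·δr/r)² = (1×0.0987)² = 0.00974
δQ/Q = √(0.0775) = 0.278
Q = 1.49, so δQ = 0.278 × 1.49 = 0.415.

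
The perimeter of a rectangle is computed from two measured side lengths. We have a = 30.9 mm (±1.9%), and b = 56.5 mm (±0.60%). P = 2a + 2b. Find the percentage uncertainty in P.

P is a linear combination, so absolute uncertainties add in quadrature:
  (2·δa)² = 1.38;  (2·δb)² = 0.460
δP = √(1.84) = 1.36 mm
P = 175 mm, so δP/P = 1.36/175 = 0.00776.

0.776%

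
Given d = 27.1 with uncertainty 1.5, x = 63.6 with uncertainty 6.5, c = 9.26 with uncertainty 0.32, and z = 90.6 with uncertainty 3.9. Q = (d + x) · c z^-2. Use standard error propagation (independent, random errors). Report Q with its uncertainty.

Let u = d + x = 90.7. δu = √(δd² + δx²) = √(2.25 + 42.2) = 6.67, so δu/u = 0.0735.
Q is then a monomial in u, c, z:
δQ/Q = √((δu/u)² + (1·δc/c)² + (-2·δz/z)²) = √(0.00541 + 0.00119 + 0.00741) = 0.118
Q = 0.102, so δQ = 0.118 × 0.102 = 0.0121.

0.102 ± 0.0121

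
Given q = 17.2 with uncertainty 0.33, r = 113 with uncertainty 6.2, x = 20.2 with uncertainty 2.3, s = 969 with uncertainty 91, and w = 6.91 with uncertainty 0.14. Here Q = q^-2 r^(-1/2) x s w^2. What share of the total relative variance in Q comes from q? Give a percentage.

(δQ/Q)² = (-2·δq/q)² + (−½·δr/r)² + (1·δx/x)² + (1·δs/s)² + (2·δw/w)²
  q term: (-2×0.0192)² = 0.00147
  r term: (-0.5×0.0549)² = 0.000753
  x term: (1×0.114)² = 0.0130
  s term: (1×0.0939)² = 0.00882
  w term: (2×0.0203)² = 0.00164
Total = 0.0257. Share from q = 0.00147/0.0257 = 0.0574.

5.74%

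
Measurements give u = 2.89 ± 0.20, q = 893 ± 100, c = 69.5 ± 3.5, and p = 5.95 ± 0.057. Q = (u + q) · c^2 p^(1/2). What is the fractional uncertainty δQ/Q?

Let w = u + q = 896. δw = √(δu² + δq²) = √(0.0400 + 10000) = 100, so δw/w = 0.112.
Q is then a monomial in w, c, p:
δQ/Q = √((δw/w)² + (2·δc/c)² + (½·δp/p)²) = √(0.0125 + 0.0101 + 2.29e-05) = 0.150

0.150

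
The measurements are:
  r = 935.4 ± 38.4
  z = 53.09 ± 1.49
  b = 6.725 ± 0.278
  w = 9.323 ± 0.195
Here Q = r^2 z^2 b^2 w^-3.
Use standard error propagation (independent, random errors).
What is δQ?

Q is a product of powers, so relative uncertainties combine in quadrature:
  (2·δr/r)² = (2×0.0411)² = 0.00674;  (2·δz/z)² = (2×0.0281)² = 0.00315;  (2·δb/b)² = (2×0.0413)² = 0.00684;  (-3·δw/w)² = (-3×0.0209)² = 0.00394
δQ/Q = √(0.0207) = 0.144
Q = 1.376e+08, so δQ = 0.144 × 1.376e+08 = 1.98e+07.

1.98e+07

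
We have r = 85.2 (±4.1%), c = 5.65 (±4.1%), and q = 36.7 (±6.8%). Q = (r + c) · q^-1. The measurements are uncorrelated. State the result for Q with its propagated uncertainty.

2.48 ± 0.193

Let u = r + c = 90.9. δu = √(δr² + δc²) = √(12.2 + 0.0537) = 3.50, so δu/u = 0.0385.
Q is then a monomial in u, q:
δQ/Q = √((δu/u)² + (-1·δq/q)²) = √(0.00148 + 0.00462) = 0.0782
Q = 2.48, so δQ = 0.0782 × 2.48 = 0.193.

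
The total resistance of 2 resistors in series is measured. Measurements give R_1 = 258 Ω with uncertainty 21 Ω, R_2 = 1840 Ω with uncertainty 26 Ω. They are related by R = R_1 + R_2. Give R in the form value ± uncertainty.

For a sum/difference, combine absolute errors in quadrature:
  (δR_1)² = 441;  (δR_2)² = 676
δR = √(1120) = 33.4 Ω
R = 2100 Ω.

2100 ± 33.4 Ω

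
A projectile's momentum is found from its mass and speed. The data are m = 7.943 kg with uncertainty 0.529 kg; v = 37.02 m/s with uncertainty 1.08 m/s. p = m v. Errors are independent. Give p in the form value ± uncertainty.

Since p is a product/quotient, work with relative uncertainties:
  (1·δm/m)² = (1×0.0666)² = 0.00444;  (1·δv/v)² = (1×0.0292)² = 0.000851
δp/p = √(0.00529) = 0.0727
p = 294.0 kg·m/s, so δp = 0.0727 × 294.0 = 21.4 kg·m/s.

294.0 ± 21.4 kg·m/s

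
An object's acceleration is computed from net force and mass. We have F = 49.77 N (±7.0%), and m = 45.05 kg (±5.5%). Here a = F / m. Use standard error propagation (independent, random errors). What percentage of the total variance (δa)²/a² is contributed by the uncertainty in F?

(δa/a)² = (1·δF/F)² + (-1·δm/m)²
  F term: (1×0.0700)² = 0.00490
  m term: (-1×0.0550)² = 0.00302
Total = 0.00793. Share from F = 0.00490/0.00793 = 0.618.

61.8%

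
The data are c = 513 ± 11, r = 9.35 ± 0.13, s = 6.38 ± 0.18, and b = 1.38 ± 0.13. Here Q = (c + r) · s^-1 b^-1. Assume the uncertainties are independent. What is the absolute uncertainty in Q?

5.97

Let u = c + r = 522. δu = √(δc² + δr²) = √(121 + 0.0169) = 11.0, so δu/u = 0.0211.
Q is then a monomial in u, s, b:
δQ/Q = √((δu/u)² + (-1·δs/s)² + (-1·δb/b)²) = √(0.000444 + 0.000796 + 0.00887) = 0.101
Q = 59.3, so δQ = 0.101 × 59.3 = 5.97.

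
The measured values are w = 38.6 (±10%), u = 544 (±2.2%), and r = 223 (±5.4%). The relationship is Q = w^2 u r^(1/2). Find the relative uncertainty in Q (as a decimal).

For a monomial Q ∝ w^2, u, r^(1/2), fractional errors add in quadrature:
  (2·δw/w)² = (2×0.100)² = 0.0400;  (1·δu/u)² = (1×0.0220)² = 0.000484;  (½·δr/r)² = (0.5×0.0540)² = 0.000729
δQ/Q = √(0.0412) = 0.203

0.203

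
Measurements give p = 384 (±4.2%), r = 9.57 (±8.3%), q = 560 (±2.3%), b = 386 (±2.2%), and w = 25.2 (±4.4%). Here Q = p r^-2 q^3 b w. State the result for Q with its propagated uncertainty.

(7.16 ± 1.37) × 10^12

Each factor contributes (exponent × relative error)² to (δQ/Q)²:
  (1·δp/p)² = (1×0.0420)² = 0.00176;  (-2·δr/r)² = (-2×0.0830)² = 0.0276;  (3·δq/q)² = (3×0.0230)² = 0.00476;  (1·δb/b)² = (1×0.0220)² = 0.000484;  (1·δw/w)² = (1×0.0440)² = 0.00194
δQ/Q = √(0.0365) = 0.191
Q = 7.16e+12, so δQ = 0.191 × 7.16e+12 = 1.37e+12.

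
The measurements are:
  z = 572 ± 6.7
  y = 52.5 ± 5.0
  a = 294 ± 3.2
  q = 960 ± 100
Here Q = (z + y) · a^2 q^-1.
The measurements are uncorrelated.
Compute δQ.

Let u = z + y = 624. δu = √(δz² + δy²) = √(44.9 + 25.0) = 8.36, so δu/u = 0.0134.
Q is then a monomial in u, a, q:
δQ/Q = √((δu/u)² + (2·δa/a)² + (-1·δq/q)²) = √(0.000179 + 0.000474 + 0.0109) = 0.107
Q = 56200, so δQ = 0.107 × 56200 = 6030.

6030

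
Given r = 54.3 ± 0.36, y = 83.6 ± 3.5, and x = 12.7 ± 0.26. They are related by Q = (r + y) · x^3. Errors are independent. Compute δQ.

18800

Let u = r + y = 138. δu = √(δr² + δy²) = √(0.130 + 12.2) = 3.52, so δu/u = 0.0255.
Q is then a monomial in u, x:
δQ/Q = √((δu/u)² + (3·δx/x)²) = √(0.000651 + 0.00377) = 0.0665
Q = 2.82e+05, so δQ = 0.0665 × 2.82e+05 = 18800.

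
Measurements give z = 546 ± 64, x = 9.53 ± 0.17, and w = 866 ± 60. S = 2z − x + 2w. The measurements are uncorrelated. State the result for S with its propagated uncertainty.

2810 ± 175

Absolute uncertainties add in quadrature for a linear combination:
  (2·δz)² = 16400;  (δx)² = 0.0289;  (2·δw)² = 14400
δS = √(30800) = 175
S = 2810.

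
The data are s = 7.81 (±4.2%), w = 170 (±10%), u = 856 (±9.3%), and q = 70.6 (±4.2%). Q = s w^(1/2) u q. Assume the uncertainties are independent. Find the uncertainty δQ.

7.46e+05

For a monomial Q ∝ s, w^(1/2), u, q, fractional errors add in quadrature:
  (1·δs/s)² = (1×0.0420)² = 0.00176;  (½·δw/w)² = (0.5×0.100)² = 0.00250;  (1·δu/u)² = (1×0.0930)² = 0.00865;  (1·δq/q)² = (1×0.0420)² = 0.00176
δQ/Q = √(0.0147) = 0.121
Q = 6.15e+06, so δQ = 0.121 × 6.15e+06 = 7.46e+05.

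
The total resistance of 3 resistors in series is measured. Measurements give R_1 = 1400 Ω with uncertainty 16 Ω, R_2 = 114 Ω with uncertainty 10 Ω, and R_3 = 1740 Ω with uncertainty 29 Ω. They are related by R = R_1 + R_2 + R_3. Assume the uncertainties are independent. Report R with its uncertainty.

3250 ± 34.6 Ω

Absolute uncertainties add in quadrature for a linear combination:
  (δR_1)² = 256;  (δR_2)² = 100;  (δR_3)² = 841
δR = √(1200) = 34.6 Ω
R = 3250 Ω.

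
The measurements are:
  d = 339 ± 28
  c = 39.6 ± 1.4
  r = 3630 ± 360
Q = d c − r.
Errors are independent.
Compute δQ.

Let p = d·c = 13400. δp/p = √((1·δd/d)² + (1·δc/c)²) = √(0.00682 + 0.00125) = 0.0898, so δp = 1210.
Q = p − r: δQ = √(δp² + δr²) = √(1.45e+06 + 1.3e+05) = 1260

1260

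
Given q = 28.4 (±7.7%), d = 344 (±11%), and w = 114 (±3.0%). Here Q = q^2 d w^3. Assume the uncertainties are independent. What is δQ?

Products/powers → add relative errors in quadrature, weighted by exponent:
  (2·δq/q)² = (2×0.0770)² = 0.0237;  (1·δd/d)² = (1×0.110)² = 0.0121;  (3·δw/w)² = (3×0.0300)² = 0.00810
δQ/Q = √(0.0439) = 0.210
Q = 4.11e+11, so δQ = 0.210 × 4.11e+11 = 8.61e+10.

8.61e+10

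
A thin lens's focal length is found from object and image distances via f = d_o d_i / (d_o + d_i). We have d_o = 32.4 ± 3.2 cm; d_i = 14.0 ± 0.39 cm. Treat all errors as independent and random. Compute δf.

0.348 cm

∂f/∂d_o = (d_i/(d_o+d_i))² = 0.0910;  ∂f/∂d_i = (d_o/(d_o+d_i))² = 0.488
δf = √((∂f/∂d_o · δd_o)² + (∂f/∂d_i · δd_i)²) = √(0.0849 + 0.0362) = 0.348 cm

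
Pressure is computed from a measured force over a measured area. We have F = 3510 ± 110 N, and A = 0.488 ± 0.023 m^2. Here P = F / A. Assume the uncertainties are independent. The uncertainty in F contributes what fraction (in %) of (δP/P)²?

30.7%

(δP/P)² = (1·δF/F)² + (-1·δA/A)²
  F term: (1×0.0313)² = 0.000982
  A term: (-1×0.0471)² = 0.00222
Total = 0.00320. Share from F = 0.000982/0.00320 = 0.307.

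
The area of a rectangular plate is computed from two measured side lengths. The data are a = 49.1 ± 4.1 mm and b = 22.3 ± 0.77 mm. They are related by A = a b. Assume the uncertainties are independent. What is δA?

Relative error in a monomial: (δA/A)² = Σ (nᵢ · δxᵢ/xᵢ)².
  (1·δa/a)² = (1×0.0835)² = 0.00697;  (1·δb/b)² = (1×0.0345)² = 0.00119
δA/A = √(0.00817) = 0.0904
A = 1090 mm^2, so δA = 0.0904 × 1090 = 98.9 mm^2.

98.9 mm^2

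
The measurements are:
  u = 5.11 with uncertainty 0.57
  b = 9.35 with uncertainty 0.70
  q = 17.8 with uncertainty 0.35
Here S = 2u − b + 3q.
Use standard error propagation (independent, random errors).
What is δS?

Each term contributes (cᵢ δxᵢ)² to (δS)²:
  (2·δu)² = 1.30;  (δb)² = 0.490;  (3·δq)² = 1.10
δS = √(2.89) = 1.70

1.70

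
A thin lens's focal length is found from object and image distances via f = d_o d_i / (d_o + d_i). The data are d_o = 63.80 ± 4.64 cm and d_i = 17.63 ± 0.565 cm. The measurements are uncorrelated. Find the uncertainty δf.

∂f/∂d_o = (d_i/(d_o+d_i))² = 0.0469;  ∂f/∂d_i = (d_o/(d_o+d_i))² = 0.614
δf = √((∂f/∂d_o · δd_o)² + (∂f/∂d_i · δd_i)²) = √(0.0473 + 0.120) = 0.409 cm

0.409 cm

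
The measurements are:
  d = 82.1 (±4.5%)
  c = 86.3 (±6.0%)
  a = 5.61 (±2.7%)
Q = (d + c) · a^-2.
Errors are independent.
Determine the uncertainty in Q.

Let u = d + c = 168. δu = √(δd² + δc²) = √(13.6 + 26.8) = 6.36, so δu/u = 0.0378.
Q is then a monomial in u, a:
δQ/Q = √((δu/u)² + (-2·δa/a)²) = √(0.00143 + 0.00292) = 0.0659
Q = 5.35, so δQ = 0.0659 × 5.35 = 0.353.

0.353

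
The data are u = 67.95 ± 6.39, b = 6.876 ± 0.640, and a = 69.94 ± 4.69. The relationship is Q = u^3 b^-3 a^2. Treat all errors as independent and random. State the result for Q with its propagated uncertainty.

Relative error in a monomial: (δQ/Q)² = Σ (nᵢ · δxᵢ/xᵢ)².
  (3·δu/u)² = (3×0.0940)² = 0.0796;  (-3·δb/b)² = (-3×0.0931)² = 0.0780;  (2·δa/a)² = (2×0.0671)² = 0.0180
δQ/Q = √(0.176) = 0.419
Q = 4.721e+06, so δQ = 0.419 × 4.721e+06 = 1.98e+06.

(4.721 ± 1.98) × 10^6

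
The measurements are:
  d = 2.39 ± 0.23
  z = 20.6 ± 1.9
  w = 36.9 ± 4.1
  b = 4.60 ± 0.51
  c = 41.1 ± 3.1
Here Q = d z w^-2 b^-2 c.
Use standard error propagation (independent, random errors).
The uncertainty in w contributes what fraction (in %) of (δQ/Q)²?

40.5%

(δQ/Q)² = (1·δd/d)² + (1·δz/z)² + (-2·δw/w)² + (-2·δb/b)² + (1·δc/c)²
  d term: (1×0.0962)² = 0.00926
  z term: (1×0.0922)² = 0.00851
  w term: (-2×0.111)² = 0.0494
  b term: (-2×0.111)² = 0.0492
  c term: (1×0.0754)² = 0.00569
Total = 0.122. Share from w = 0.0494/0.122 = 0.405.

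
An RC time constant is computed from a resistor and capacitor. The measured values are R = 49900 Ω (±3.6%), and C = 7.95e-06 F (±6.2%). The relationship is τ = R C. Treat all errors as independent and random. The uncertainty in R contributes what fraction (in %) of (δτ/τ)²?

(δτ/τ)² = (1·δR/R)² + (1·δC/C)²
  R term: (1×0.0360)² = 0.00130
  C term: (1×0.0620)² = 0.00384
Total = 0.00514. Share from R = 0.00130/0.00514 = 0.252.

25.2%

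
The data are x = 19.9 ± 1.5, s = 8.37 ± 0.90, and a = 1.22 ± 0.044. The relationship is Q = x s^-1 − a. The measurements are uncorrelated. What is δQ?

Let p = x·s^-1 = 2.38. δp/p = √((1·δx/x)² + (-1·δs/s)²) = √(0.00568 + 0.0116) = 0.131, so δp = 0.312.
Q = p − a: δQ = √(δp² + δa²) = √(0.0975 + 0.00194) = 0.315

0.315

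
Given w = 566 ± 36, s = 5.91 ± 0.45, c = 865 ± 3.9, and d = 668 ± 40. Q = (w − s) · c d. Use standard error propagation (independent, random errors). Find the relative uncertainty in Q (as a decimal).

Let u = w − s = 560. δu = √(δw² + δs²) = √(1300 + 0.203) = 36.0, so δu/u = 0.0643.
Q is then a monomial in u, c, d:
δQ/Q = √((δu/u)² + (1·δc/c)² + (1·δd/d)²) = √(0.00413 + 2.03e-05 + 0.00359) = 0.0880

0.0880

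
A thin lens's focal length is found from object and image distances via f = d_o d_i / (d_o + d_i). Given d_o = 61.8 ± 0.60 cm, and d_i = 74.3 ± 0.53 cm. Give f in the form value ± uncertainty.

33.7 ± 0.210 cm

∂f/∂d_o = (d_i/(d_o+d_i))² = 0.298;  ∂f/∂d_i = (d_o/(d_o+d_i))² = 0.206
δf = √((∂f/∂d_o · δd_o)² + (∂f/∂d_i · δd_i)²) = √(0.0320 + 0.0119) = 0.210 cm
f = 33.7 cm.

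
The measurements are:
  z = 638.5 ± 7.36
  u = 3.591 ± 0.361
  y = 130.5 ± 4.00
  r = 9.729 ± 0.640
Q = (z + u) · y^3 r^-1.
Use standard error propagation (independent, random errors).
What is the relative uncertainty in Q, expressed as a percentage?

11.4%

Let w = z + u = 642.1. δw = √(δz² + δu²) = √(54.2 + 0.130) = 7.37, so δw/w = 0.0115.
Q is then a monomial in w, y, r:
δQ/Q = √((δw/w)² + (3·δy/y)² + (-1·δr/r)²) = √(0.000132 + 0.00846 + 0.00433) = 0.114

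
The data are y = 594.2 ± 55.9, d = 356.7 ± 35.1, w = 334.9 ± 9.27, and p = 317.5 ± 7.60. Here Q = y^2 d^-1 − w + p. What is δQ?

Let h = y^2·d^-1 = 989.8. δh/h = √((2·δy/y)² + (-1·δd/d)²) = √(0.0354 + 0.00968) = 0.212, so δh = 210.
Q = h − w + p: δQ = √(δh² + δw² + δp²) = √(44200 + 85.9 + 57.8) = 211

211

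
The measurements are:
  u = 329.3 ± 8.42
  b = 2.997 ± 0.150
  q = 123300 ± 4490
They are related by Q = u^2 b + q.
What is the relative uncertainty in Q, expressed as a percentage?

5.28%

Let p = u^2·b = 325000. δp/p = √((2·δu/u)² + (1·δb/b)²) = √(0.00262 + 0.00251) = 0.0716, so δp = 23300.
Q = p + q: δQ = √(δp² + δq²) = √(5.41e+08 + 2.02e+07) = 23700
Q = 448300, so δQ/Q = 23700/448300 = 0.0528.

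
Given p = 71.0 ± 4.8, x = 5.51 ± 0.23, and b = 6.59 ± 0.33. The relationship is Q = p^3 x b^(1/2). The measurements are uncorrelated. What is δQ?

For a monomial Q ∝ p^3, x, b^(1/2), fractional errors add in quadrature:
  (3·δp/p)² = (3×0.0676)² = 0.0411;  (1·δx/x)² = (1×0.0417)² = 0.00174;  (½·δb/b)² = (0.5×0.0501)² = 0.000627
δQ/Q = √(0.0435) = 0.209
Q = 5.06e+06, so δQ = 0.209 × 5.06e+06 = 1.06e+06.

1.06e+06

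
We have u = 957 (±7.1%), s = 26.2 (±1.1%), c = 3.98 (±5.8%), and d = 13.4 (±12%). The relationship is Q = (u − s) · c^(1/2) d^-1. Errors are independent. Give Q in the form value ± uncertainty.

Let w = u − s = 931. δw = √(δu² + δs²) = √(4620 + 0.0831) = 67.9, so δw/w = 0.0730.
Q is then a monomial in w, c, d:
δQ/Q = √((δw/w)² + (½·δc/c)² + (-1·δd/d)²) = √(0.00533 + 0.000841 + 0.0144) = 0.143
Q = 139, so δQ = 0.143 × 139 = 19.9.

139 ± 19.9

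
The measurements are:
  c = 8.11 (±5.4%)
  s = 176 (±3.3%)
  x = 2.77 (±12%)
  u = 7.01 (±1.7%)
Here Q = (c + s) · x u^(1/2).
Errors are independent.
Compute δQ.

168

Let w = c + s = 184. δw = √(δc² + δs²) = √(0.192 + 33.7) = 5.82, so δw/w = 0.0316.
Q is then a monomial in w, x, u:
δQ/Q = √((δw/w)² + (1·δx/x)² + (½·δu/u)²) = √(0.00100 + 0.0144 + 7.23e-05) = 0.124
Q = 1350, so δQ = 0.124 × 1350 = 168.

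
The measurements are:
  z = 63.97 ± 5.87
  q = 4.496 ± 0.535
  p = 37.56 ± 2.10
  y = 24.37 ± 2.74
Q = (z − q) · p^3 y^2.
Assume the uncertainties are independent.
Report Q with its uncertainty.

(1.872 ± 0.557) × 10^9

Let u = z − q = 59.47. δu = √(δz² + δq²) = √(34.5 + 0.286) = 5.89, so δu/u = 0.0991.
Q is then a monomial in u, p, y:
δQ/Q = √((δu/u)² + (3·δp/p)² + (2·δy/y)²) = √(0.00982 + 0.0281 + 0.0506) = 0.298
Q = 1.872e+09, so δQ = 0.298 × 1.872e+09 = 5.57e+08.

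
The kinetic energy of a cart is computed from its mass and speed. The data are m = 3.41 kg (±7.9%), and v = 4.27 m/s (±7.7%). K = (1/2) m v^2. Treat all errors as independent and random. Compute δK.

For a monomial K ∝ m, v^2, fractional errors add in quadrature:
  (1·δm/m)² = (1×0.0790)² = 0.00624;  (2·δv/v)² = (2×0.0770)² = 0.0237
δK/K = √(0.0300) = 0.173
K = 31.1 J, so δK = 0.173 × 31.1 = 5.38 J.

5.38 J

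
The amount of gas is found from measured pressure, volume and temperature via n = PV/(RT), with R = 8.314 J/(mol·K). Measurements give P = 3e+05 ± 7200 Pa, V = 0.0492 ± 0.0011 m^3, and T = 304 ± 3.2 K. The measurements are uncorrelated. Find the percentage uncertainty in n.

3.44%

Each factor contributes (exponent × relative error)² to (δn/n)²:
  (1·δP/P)² = (1×0.0240)² = 0.000576;  (1·δV/V)² = (1×0.0224)² = 0.000500;  (-1·δT/T)² = (-1×0.0105)² = 0.000111
δn/n = √(0.00119) = 0.0344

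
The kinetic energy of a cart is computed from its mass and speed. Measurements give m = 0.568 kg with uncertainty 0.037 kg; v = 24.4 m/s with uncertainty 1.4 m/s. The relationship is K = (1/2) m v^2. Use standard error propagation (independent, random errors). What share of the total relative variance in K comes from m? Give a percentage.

(δK/K)² = (1·δm/m)² + (2·δv/v)²
  m term: (1×0.0651)² = 0.00424
  v term: (2×0.0574)² = 0.0132
Total = 0.0174. Share from m = 0.00424/0.0174 = 0.244.

24.4%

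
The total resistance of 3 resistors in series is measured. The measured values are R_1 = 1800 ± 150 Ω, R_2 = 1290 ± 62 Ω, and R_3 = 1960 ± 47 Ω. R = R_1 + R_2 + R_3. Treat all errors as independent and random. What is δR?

169 Ω

R is a linear combination, so absolute uncertainties add in quadrature:
  (δR_1)² = 22500;  (δR_2)² = 3840;  (δR_3)² = 2210
δR = √(28600) = 169 Ω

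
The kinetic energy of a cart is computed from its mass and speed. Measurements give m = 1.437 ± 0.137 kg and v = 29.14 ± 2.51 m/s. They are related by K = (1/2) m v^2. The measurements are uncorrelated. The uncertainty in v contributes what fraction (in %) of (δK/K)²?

(δK/K)² = (1·δm/m)² + (2·δv/v)²
  m term: (1×0.0953)² = 0.00909
  v term: (2×0.0861)² = 0.0297
Total = 0.0388. Share from v = 0.0297/0.0388 = 0.766.

76.6%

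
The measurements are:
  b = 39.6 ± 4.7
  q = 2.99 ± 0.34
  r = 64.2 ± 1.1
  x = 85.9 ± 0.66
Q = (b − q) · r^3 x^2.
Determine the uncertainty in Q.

Let u = b − q = 36.6. δu = √(δb² + δq²) = √(22.1 + 0.116) = 4.71, so δu/u = 0.129.
Q is then a monomial in u, r, x:
δQ/Q = √((δu/u)² + (3·δr/r)² + (2·δx/x)²) = √(0.0166 + 0.00264 + 0.000236) = 0.139
Q = 7.15e+10, so δQ = 0.139 × 7.15e+10 = 9.97e+09.

9.97e+09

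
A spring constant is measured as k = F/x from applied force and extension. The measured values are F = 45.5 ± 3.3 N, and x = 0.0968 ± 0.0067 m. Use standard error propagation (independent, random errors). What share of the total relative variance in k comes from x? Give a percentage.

(δk/k)² = (1·δF/F)² + (-1·δx/x)²
  F term: (1×0.0725)² = 0.00526
  x term: (-1×0.0692)² = 0.00479
Total = 0.0101. Share from x = 0.00479/0.0101 = 0.477.

47.7%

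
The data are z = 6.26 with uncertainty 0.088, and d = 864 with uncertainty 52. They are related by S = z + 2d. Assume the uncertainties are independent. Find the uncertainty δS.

104

Each term contributes (cᵢ δxᵢ)² to (δS)²:
  (δz)² = 0.00774;  (2·δd)² = 10800
δS = √(10800) = 104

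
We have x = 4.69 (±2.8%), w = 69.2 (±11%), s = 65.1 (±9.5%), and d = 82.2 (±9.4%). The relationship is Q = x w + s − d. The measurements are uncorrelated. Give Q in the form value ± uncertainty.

307 ± 38.1

Let p = x·w = 325. δp/p = √((1·δx/x)² + (1·δw/w)²) = √(0.000784 + 0.0121) = 0.114, so δp = 36.8.
Q = p + s − d: δQ = √(δp² + δs² + δd²) = √(1360 + 38.2 + 59.7) = 38.1
Q = 307.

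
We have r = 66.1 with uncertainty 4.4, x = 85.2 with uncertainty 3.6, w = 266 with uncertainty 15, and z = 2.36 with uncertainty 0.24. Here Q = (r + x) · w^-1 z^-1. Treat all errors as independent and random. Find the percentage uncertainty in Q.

12.2%

Let u = r + x = 151. δu = √(δr² + δx²) = √(19.4 + 13.0) = 5.69, so δu/u = 0.0376.
Q is then a monomial in u, w, z:
δQ/Q = √((δu/u)² + (-1·δw/w)² + (-1·δz/z)²) = √(0.00141 + 0.00318 + 0.0103) = 0.122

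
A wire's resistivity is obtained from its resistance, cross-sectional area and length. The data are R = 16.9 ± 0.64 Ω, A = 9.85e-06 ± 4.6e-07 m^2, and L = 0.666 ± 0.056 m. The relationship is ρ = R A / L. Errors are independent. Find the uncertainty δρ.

For a monomial ρ ∝ R, A, L^-1, fractional errors add in quadrature:
  (1·δR/R)² = (1×0.0379)² = 0.00143;  (1·δA/A)² = (1×0.0467)² = 0.00218;  (-1·δL/L)² = (-1×0.0841)² = 0.00707
δρ/ρ = √(0.0107) = 0.103
ρ = 0.000250 Ω·m, so δρ = 0.103 × 0.000250 = 2.58e-05 Ω·m.

2.58e-05 Ω·m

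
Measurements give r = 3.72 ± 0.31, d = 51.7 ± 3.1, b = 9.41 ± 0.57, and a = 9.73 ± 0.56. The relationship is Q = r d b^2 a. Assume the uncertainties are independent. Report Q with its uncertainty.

(1.66 ± 0.280) × 10^5

Q is a product of powers, so relative uncertainties combine in quadrature:
  (1·δr/r)² = (1×0.0833)² = 0.00694;  (1·δd/d)² = (1×0.0600)² = 0.00360;  (2·δb/b)² = (2×0.0606)² = 0.0147;  (1·δa/a)² = (1×0.0576)² = 0.00331
δQ/Q = √(0.0285) = 0.169
Q = 1.66e+05, so δQ = 0.169 × 1.66e+05 = 28000.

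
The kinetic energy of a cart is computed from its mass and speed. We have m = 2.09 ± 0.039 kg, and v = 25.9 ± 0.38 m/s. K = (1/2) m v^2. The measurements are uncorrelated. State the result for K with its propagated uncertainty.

701 ± 24.4 J

For a monomial K ∝ m, v^2, fractional errors add in quadrature:
  (1·δm/m)² = (1×0.0187)² = 0.000348;  (2·δv/v)² = (2×0.0147)² = 0.000861
δK/K = √(0.00121) = 0.0348
K = 701 J, so δK = 0.0348 × 701 = 24.4 J.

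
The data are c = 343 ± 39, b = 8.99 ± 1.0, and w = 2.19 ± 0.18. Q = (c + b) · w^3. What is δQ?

Let u = c + b = 352. δu = √(δc² + δb²) = √(1520 + 1.00) = 39.0, so δu/u = 0.111.
Q is then a monomial in u, w:
δQ/Q = √((δu/u)² + (3·δw/w)²) = √(0.0123 + 0.0608) = 0.270
Q = 3700, so δQ = 0.270 × 3700 = 999.

999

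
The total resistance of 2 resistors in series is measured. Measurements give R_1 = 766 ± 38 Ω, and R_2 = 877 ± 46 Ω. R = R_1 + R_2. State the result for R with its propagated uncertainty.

1640 ± 59.7 Ω

R is a linear combination, so absolute uncertainties add in quadrature:
  (δR_1)² = 1440;  (δR_2)² = 2120
δR = √(3560) = 59.7 Ω
R = 1640 Ω.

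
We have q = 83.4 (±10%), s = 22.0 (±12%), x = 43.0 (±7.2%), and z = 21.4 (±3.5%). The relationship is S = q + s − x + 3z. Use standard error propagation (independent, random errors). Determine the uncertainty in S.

S is a linear combination, so absolute uncertainties add in quadrature:
  (δq)² = 69.6;  (δs)² = 6.97;  (δx)² = 9.59;  (3·δz)² = 5.05
δS = √(91.2) = 9.55

9.55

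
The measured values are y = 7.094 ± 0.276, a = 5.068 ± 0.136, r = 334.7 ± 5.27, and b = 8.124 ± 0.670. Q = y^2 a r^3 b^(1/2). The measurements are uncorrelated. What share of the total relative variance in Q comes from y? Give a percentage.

56.6%

(δQ/Q)² = (2·δy/y)² + (1·δa/a)² + (3·δr/r)² + (½·δb/b)²
  y term: (2×0.0389)² = 0.00605
  a term: (1×0.0268)² = 0.000720
  r term: (3×0.0157)² = 0.00223
  b term: (0.5×0.0825)² = 0.00170
Total = 0.0107. Share from y = 0.00605/0.0107 = 0.566.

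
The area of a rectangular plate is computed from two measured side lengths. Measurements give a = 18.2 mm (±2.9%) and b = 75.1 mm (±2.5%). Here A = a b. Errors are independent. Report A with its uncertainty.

A is a product of powers, so relative uncertainties combine in quadrature:
  (1·δa/a)² = (1×0.0290)² = 0.000841;  (1·δb/b)² = (1×0.0250)² = 0.000625
δA/A = √(0.00147) = 0.0383
A = 1370 mm^2, so δA = 0.0383 × 1370 = 52.3 mm^2.

1370 ± 52.3 mm^2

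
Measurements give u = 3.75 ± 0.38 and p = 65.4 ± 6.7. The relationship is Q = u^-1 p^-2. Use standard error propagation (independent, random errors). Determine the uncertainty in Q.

Products/powers → add relative errors in quadrature, weighted by exponent:
  (-1·δu/u)² = (-1×0.101)² = 0.0103;  (-2·δp/p)² = (-2×0.102)² = 0.0420
δQ/Q = √(0.0522) = 0.229
Q = 6.23e-05, so δQ = 0.229 × 6.23e-05 = 1.43e-05.

1.43e-05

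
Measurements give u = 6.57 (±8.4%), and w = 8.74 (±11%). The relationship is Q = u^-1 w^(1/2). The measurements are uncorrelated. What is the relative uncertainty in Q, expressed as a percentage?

10.0%

Since Q is a product/quotient, work with relative uncertainties:
  (-1·δu/u)² = (-1×0.0840)² = 0.00706;  (½·δw/w)² = (0.5×0.110)² = 0.00302
δQ/Q = √(0.0101) = 0.100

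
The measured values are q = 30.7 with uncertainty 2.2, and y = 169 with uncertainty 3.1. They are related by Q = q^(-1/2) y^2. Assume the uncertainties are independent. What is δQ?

264

Each factor contributes (exponent × relative error)² to (δQ/Q)²:
  (−½·δq/q)² = (-0.5×0.0717)² = 0.00128;  (2·δy/y)² = (2×0.0183)² = 0.00135
δQ/Q = √(0.00263) = 0.0513
Q = 5150, so δQ = 0.0513 × 5150 = 264.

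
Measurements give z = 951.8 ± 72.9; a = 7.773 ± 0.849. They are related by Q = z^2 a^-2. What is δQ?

4000

Relative error in a monomial: (δQ/Q)² = Σ (nᵢ · δxᵢ/xᵢ)².
  (2·δz/z)² = (2×0.0766)² = 0.0235;  (-2·δa/a)² = (-2×0.109)² = 0.0477
δQ/Q = √(0.0712) = 0.267
Q = 14990, so δQ = 0.267 × 14990 = 4000.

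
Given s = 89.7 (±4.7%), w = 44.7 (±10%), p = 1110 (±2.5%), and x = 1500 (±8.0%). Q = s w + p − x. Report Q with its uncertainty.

3620 ± 460

Let h = s·w = 4010. δh/h = √((1·δs/s)² + (1·δw/w)²) = √(0.00221 + 0.0100) = 0.110, so δh = 443.
Q = h + p − x: δQ = √(δh² + δp² + δx²) = √(1.96e+05 + 770 + 14400) = 460
Q = 3620.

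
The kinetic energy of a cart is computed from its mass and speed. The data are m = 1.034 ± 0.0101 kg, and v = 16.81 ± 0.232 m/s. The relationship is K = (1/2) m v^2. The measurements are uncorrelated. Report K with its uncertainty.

146.1 ± 4.28 J

For a monomial K ∝ m, v^2, fractional errors add in quadrature:
  (1·δm/m)² = (1×0.00977)² = 9.54e-05;  (2·δv/v)² = (2×0.0138)² = 0.000762
δK/K = √(0.000857) = 0.0293
K = 146.1 J, so δK = 0.0293 × 146.1 = 4.28 J.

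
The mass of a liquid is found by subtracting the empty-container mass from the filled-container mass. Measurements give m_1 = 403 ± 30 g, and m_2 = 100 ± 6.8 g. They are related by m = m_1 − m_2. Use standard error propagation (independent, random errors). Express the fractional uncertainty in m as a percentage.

10.2%

Sums and differences: (δm)² = Σ (cᵢ δxᵢ)².
  (δm_1)² = 900;  (δm_2)² = 46.2
δm = √(946) = 30.8 g
m = 303 g, so δm/m = 30.8/303 = 0.102.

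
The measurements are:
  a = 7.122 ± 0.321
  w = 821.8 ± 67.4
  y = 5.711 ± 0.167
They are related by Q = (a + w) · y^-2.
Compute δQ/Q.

0.100

Let u = a + w = 828.9. δu = √(δa² + δw²) = √(0.103 + 4540) = 67.4, so δu/u = 0.0813.
Q is then a monomial in u, y:
δQ/Q = √((δu/u)² + (-2·δy/y)²) = √(0.00661 + 0.00342) = 0.100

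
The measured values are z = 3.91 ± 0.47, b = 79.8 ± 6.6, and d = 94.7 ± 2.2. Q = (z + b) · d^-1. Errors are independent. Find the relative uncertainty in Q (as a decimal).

Let u = z + b = 83.7. δu = √(δz² + δb²) = √(0.221 + 43.6) = 6.62, so δu/u = 0.0790.
Q is then a monomial in u, d:
δQ/Q = √((δu/u)² + (-1·δd/d)²) = √(0.00625 + 0.000540) = 0.0824

0.0824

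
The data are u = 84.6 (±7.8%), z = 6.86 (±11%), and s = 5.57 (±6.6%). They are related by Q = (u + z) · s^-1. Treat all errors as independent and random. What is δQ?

1.61

Let w = u + z = 91.5. δw = √(δu² + δz²) = √(43.5 + 0.569) = 6.64, so δw/w = 0.0726.
Q is then a monomial in w, s:
δQ/Q = √((δw/w)² + (-1·δs/s)²) = √(0.00527 + 0.00436) = 0.0981
Q = 16.4, so δQ = 0.0981 × 16.4 = 1.61.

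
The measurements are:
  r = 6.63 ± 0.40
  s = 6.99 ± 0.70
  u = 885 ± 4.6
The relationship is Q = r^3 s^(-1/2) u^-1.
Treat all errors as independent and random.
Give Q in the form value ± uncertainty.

0.125 ± 0.0234

Q is a product of powers, so relative uncertainties combine in quadrature:
  (3·δr/r)² = (3×0.0603)² = 0.0328;  (−½·δs/s)² = (-0.5×0.100)² = 0.00251;  (-1·δu/u)² = (-1×0.00520)² = 2.7e-05
δQ/Q = √(0.0353) = 0.188
Q = 0.125, so δQ = 0.188 × 0.125 = 0.0234.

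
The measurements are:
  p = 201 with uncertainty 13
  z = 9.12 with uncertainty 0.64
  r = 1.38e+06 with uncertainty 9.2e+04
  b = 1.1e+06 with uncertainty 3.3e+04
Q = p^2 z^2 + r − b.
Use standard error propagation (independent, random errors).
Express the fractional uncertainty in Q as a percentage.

17.8%

Let w = p^2·z^2 = 3.36e+06. δw/w = √((2·δp/p)² + (2·δz/z)²) = √(0.0167 + 0.0197) = 0.191, so δw = 6.41e+05.
Q = w + r − b: δQ = √(δw² + δr² + δb²) = √(4.11e+11 + 8.46e+09 + 1.09e+09) = 6.49e+05
Q = 3.64e+06, so δQ/Q = 6.49e+05/3.64e+06 = 0.178.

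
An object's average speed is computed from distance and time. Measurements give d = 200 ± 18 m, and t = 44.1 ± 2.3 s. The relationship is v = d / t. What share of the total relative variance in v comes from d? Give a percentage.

(δv/v)² = (1·δd/d)² + (-1·δt/t)²
  d term: (1×0.0900)² = 0.00810
  t term: (-1×0.0522)² = 0.00272
Total = 0.0108. Share from d = 0.00810/0.0108 = 0.749.

74.9%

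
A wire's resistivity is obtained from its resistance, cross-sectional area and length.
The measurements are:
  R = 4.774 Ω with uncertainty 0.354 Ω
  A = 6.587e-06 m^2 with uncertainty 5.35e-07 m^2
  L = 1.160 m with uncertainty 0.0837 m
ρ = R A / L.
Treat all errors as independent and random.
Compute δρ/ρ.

Since ρ is a product/quotient, work with relative uncertainties:
  (1·δR/R)² = (1×0.0742)² = 0.00550;  (1·δA/A)² = (1×0.0812)² = 0.00660;  (-1·δL/L)² = (-1×0.0722)² = 0.00521
δρ/ρ = √(0.0173) = 0.132

0.132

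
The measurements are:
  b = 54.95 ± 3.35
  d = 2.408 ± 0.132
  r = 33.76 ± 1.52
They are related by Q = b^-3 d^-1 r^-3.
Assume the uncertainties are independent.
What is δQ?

Products/powers → add relative errors in quadrature, weighted by exponent:
  (-3·δb/b)² = (-3×0.0610)² = 0.0335;  (-1·δd/d)² = (-1×0.0548)² = 0.00300;  (-3·δr/r)² = (-3×0.0450)² = 0.0182
δQ/Q = √(0.0547) = 0.234
Q = 6.505e-11, so δQ = 0.234 × 6.505e-11 = 1.52e-11.

1.52e-11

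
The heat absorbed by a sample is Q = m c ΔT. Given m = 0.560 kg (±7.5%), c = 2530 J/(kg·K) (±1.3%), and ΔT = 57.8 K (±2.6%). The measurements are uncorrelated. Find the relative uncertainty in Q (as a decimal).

Q is a product of powers, so relative uncertainties combine in quadrature:
  (1·δm/m)² = (1×0.0750)² = 0.00562;  (1·δc/c)² = (1×0.0130)² = 0.000169;  (1·δΔT/ΔT)² = (1×0.0260)² = 0.000676
δQ/Q = √(0.00647) = 0.0804

0.0804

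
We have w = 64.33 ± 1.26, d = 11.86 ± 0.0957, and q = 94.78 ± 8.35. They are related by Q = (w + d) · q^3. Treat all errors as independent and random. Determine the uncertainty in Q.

Let u = w + d = 76.19. δu = √(δw² + δd²) = √(1.59 + 0.00916) = 1.26, so δu/u = 0.0166.
Q is then a monomial in u, q:
δQ/Q = √((δu/u)² + (3·δq/q)²) = √(0.000275 + 0.0699) = 0.265
Q = 6.487e+07, so δQ = 0.265 × 6.487e+07 = 1.72e+07.

1.72e+07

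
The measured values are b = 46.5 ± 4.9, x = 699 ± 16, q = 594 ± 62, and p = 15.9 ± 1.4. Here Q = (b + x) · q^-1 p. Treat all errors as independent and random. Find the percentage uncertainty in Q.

13.8%

Let u = b + x = 746. δu = √(δb² + δx²) = √(24.0 + 256) = 16.7, so δu/u = 0.0224.
Q is then a monomial in u, q, p:
δQ/Q = √((δu/u)² + (-1·δq/q)² + (1·δp/p)²) = √(0.000504 + 0.0109 + 0.00775) = 0.138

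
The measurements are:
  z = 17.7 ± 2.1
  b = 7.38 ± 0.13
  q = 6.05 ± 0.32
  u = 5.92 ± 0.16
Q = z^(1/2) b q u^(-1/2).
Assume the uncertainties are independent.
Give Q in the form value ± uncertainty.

Relative error in a monomial: (δQ/Q)² = Σ (nᵢ · δxᵢ/xᵢ)².
  (½·δz/z)² = (0.5×0.119)² = 0.00352;  (1·δb/b)² = (1×0.0176)² = 0.000310;  (1·δq/q)² = (1×0.0529)² = 0.00280;  (−½·δu/u)² = (-0.5×0.0270)² = 0.000183
δQ/Q = √(0.00681) = 0.0825
Q = 77.2, so δQ = 0.0825 × 77.2 = 6.37.

77.2 ± 6.37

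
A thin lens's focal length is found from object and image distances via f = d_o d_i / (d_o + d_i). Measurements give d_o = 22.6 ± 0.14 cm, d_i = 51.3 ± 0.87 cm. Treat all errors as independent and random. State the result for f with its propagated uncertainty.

∂f/∂d_o = (d_i/(d_o+d_i))² = 0.482;  ∂f/∂d_i = (d_o/(d_o+d_i))² = 0.0935
δf = √((∂f/∂d_o · δd_o)² + (∂f/∂d_i · δd_i)²) = √(0.00455 + 0.00662) = 0.106 cm
f = 15.7 cm.

15.7 ± 0.106 cm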